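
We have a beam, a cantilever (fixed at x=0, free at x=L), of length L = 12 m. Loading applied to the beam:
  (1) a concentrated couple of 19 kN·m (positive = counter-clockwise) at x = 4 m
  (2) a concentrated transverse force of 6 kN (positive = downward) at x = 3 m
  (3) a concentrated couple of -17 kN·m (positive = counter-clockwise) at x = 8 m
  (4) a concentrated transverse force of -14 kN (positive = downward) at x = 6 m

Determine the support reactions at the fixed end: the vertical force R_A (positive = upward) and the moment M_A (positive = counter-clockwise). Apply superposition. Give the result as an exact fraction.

Load 1 — applied couple M₀=19 kN·m at a=4 m (b=L-a=8):
  R_A = 0 kN
  M_A = -M₀ = -19 kN·m
Load 2 — point force P=6 kN at a=3 m (b=L-a=9):
  R_A = P = 6 kN
  M_A = Pa = 6·3 = 18 kN·m
Load 3 — applied couple M₀=-17 kN·m at a=8 m (b=L-a=4):
  R_A = 0 kN
  M_A = -M₀ = -(-17) = 17 kN·m
Load 4 — point force P=-14 kN at a=6 m (b=L-a=6):
  R_A = P = (-14) = -14 kN
  M_A = Pa = (-14)·6 = -84 kN·m
Superposition: R_A = -8 kN, M_A = -68 kN·m

R_A = -8 kN, M_A = -68 kN·m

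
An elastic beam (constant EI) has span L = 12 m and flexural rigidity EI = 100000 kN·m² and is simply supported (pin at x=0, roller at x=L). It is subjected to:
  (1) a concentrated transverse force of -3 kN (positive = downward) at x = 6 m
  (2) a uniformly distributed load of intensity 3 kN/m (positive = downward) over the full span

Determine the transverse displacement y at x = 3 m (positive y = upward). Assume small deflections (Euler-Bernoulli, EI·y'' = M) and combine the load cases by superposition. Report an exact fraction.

Load 1 — point force P=-3 kN at a=6 m (b=L-a=6):
  y_1 = -Pbx(L²-b²-x²)/(6LEI)  [x≤a] = -(-3)·6·3·(12²-6²-3²)/(6·12·100000) = 297/400000 m
Load 2 — uniform load w=3 kN/m over full span:
  y_2 = -wx(L³-2Lx²+x³)/(24EI) = -3·3·(12³-2·12·3²+3³)/(24·100000) = -4617/800000 m
Superposition: y = Σ y_i = -4023/800000 m ≈ -0.005029 m

y(3) = -4023/800000 m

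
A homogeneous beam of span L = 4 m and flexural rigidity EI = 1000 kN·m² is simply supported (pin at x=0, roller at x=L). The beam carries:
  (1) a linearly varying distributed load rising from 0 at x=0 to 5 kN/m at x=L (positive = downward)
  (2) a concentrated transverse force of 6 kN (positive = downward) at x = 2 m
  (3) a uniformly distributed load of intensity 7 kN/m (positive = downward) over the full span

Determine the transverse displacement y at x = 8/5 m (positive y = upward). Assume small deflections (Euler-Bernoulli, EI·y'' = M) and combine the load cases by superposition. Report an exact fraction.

y(8/5) = -44018/1171875 m

Load 1 — triangular load w₀=5 kN/m (0→w₀ over full span):
  y_1 = -w₀x(7L⁴-10L²x²+3x⁴)/(360LEI) = -5·(8/5)·(7·4⁴-10·4²·(8/5)²+3·(8/5)⁴)/(360·4·1000) = -9128/1171875 m
Load 2 — point force P=6 kN at a=2 m (b=L-a=2):
  y_2 = -Pbx(L²-b²-x²)/(6LEI)  [x≤a] = -6·2·(8/5)·(4²-2²-(8/5)²)/(6·4·1000) = -118/15625 m
Load 3 — uniform load w=7 kN/m over full span:
  y_3 = -wx(L³-2Lx²+x³)/(24EI) = -7·(8/5)·(4³-2·4·(8/5)²+(8/5)³)/(24·1000) = -1736/78125 m
Superposition: y = Σ y_i = -44018/1171875 m ≈ -0.037562 m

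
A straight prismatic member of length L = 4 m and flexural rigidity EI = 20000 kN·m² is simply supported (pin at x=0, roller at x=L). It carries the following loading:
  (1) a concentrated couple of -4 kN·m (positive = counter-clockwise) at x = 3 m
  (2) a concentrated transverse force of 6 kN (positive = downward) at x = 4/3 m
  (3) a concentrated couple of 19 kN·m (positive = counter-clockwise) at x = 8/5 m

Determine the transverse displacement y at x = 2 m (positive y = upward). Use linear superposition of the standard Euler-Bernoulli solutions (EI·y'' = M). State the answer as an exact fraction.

y(2) = 1021/6750000 m

Load 1 — applied couple M₀=-4 kN·m at a=3 m (b=L-a=1):
  y_1 = (M₀x³/(6L)+C₁x)/EI  [x≤a] with C₁=M₀(3b²-L²)/(6L)=13/6 = ((-4)·2³/(6·4)+(13/6)·2)/20000 = 3/20000 m
Load 2 — point force P=6 kN at a=4/3 m (b=L-a=8/3):
  y_2 = -Pa(L-x)(2Lx-a²-x²)/(6LEI)  [x>a] = -6·(4/3)·(4-2)·(2·4·2-(4/3)²-2²)/(6·4·20000) = -23/67500 m
Load 3 — applied couple M₀=19 kN·m at a=8/5 m (b=L-a=12/5):
  y_3 = (M₀x³/(6L)-M₀(x-a)²/2+C₁x)/EI  [x>a] with C₁=M₀(3b²-L²)/(6L)=76/75 = (19·2³/(6·4)-19·(2-(8/5))²/2+(76/75)·2)/20000 = 171/500000 m
Superposition: y = Σ y_i = 1021/6750000 m ≈ 0.000151 m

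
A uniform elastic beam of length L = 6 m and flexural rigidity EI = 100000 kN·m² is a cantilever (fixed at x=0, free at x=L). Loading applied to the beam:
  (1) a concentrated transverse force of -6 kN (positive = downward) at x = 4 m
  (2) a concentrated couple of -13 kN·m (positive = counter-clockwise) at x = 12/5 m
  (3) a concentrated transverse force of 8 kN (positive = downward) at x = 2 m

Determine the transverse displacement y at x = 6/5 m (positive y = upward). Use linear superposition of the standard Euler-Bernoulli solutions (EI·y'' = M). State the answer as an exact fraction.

y(6/5) = -189/6250000 m

Load 1 — point force P=-6 kN at a=4 m (b=L-a=2):
  y_1 = -Px²(3a-x)/(6EI)  [x≤a] = -(-6)·(6/5)²·(3·4-(6/5))/(6·100000) = 243/1562500 m
Load 2 — applied couple M₀=-13 kN·m at a=12/5 m (b=L-a=18/5):
  y_2 = M₀x²/(2EI)  [x≤a] = (-13)·(6/5)²/(2·100000) = -117/1250000 m
Load 3 — point force P=8 kN at a=2 m (b=L-a=4):
  y_3 = -Px²(3a-x)/(6EI)  [x≤a] = -8·(6/5)²·(3·2-(6/5))/(6·100000) = -36/390625 m
Superposition: y = Σ y_i = -189/6250000 m ≈ -0.000030 m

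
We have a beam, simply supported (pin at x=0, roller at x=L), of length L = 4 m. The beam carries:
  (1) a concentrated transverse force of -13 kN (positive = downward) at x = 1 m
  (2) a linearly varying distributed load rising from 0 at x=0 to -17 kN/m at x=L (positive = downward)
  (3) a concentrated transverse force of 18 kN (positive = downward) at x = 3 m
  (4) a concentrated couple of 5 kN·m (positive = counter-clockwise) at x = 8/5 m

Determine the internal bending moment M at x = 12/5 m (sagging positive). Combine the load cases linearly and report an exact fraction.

M(12/5) = -1726/125 kN·m

Load 1 — point force P=-13 kN at a=1 m (b=L-a=3):
  M_1 = Pa(L-x)/L  [x>a] = (-13)·1·(4-(12/5))/4 = -26/5 kN·m
Load 2 — triangular load w₀=-17 kN/m (0→w₀ over full span):
  M_2 = w₀Lx/6 - w₀x³/(6L) = (-17)·4·(12/5)/6 - (-17)·(12/5)³/(6·4) = -2176/125 kN·m
Load 3 — point force P=18 kN at a=3 m (b=L-a=1):
  M_3 = Pbx/L  [x≤a] = 18·1·(12/5)/4 = 54/5 kN·m
Load 4 — applied couple M₀=5 kN·m at a=8/5 m (b=L-a=12/5):
  M_4 = M₀x/L - M₀  [x>a] = 5·(12/5)/4 - 5 = -2 kN·m
Superposition: M = Σ M_i = -1726/125 kN·m ≈ -13.808000 kN·m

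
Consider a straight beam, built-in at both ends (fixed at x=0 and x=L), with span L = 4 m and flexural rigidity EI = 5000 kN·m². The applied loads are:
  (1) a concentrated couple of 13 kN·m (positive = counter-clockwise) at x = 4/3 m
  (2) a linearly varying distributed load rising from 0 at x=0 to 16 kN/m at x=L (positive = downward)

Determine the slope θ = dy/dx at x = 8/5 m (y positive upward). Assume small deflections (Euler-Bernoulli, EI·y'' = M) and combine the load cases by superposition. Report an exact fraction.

θ(8/5) = -59/781250 rad

Load 1 — applied couple M₀=13 kN·m at a=4/3 m (b=L-a=8/3):
  θ_1 = (R_Ax²/2 - M_Ax - M₀(x-a))/EI  [x>a] with R_A=13/3, M_A=0 = ((13/3)·(8/5)²/2 - 0·(8/5) - 13·((8/5)-(4/3)))/5000 = 13/31250 rad
Load 2 — triangular load w₀=16 kN/m (0→w₀ over full span):
  θ_2 = -w₀(2x(L-x)(L-2x)(x+2L)+x²(L-x)²)/(120LEI) = -16·(2·(8/5)·(4-(8/5))·(4-2·(8/5))·((8/5)+2·4)+(8/5)²·(4-(8/5))²)/(120·4·5000) = -192/390625 rad
Superposition: θ = Σ θ_i = -59/781250 rad ≈ -0.000076 rad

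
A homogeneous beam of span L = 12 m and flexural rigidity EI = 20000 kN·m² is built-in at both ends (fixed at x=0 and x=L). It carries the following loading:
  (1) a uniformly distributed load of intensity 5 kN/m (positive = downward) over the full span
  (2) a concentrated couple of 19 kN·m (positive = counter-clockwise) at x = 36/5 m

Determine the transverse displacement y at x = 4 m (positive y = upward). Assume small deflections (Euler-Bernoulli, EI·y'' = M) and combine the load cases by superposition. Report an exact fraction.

Load 1 — uniform load w=5 kN/m over full span:
  y_1 = -wx²(L-x)²/(24EI) = -5·4²·(12-4)²/(24·20000) = -4/375 m
Load 2 — applied couple M₀=19 kN·m at a=36/5 m (b=L-a=24/5):
  y_2 = (R_Ax³/6 - M_Ax²/2)/EI  [x≤a] with R_A=57/25, M_A=152/25 = ((57/25)·4³/6 - (152/25)·4²/2)/20000 = -19/15625 m
Superposition: y = Σ y_i = -557/46875 m ≈ -0.011883 m

y(4) = -557/46875 m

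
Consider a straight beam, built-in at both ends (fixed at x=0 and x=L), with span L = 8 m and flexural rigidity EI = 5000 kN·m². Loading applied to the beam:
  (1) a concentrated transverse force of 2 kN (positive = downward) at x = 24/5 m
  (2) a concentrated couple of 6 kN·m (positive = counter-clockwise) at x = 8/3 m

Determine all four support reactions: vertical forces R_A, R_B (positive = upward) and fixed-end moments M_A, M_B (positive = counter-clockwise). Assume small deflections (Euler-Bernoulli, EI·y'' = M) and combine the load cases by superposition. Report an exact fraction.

R_A = 213/125 kN, M_A = 192/125 kN·m, R_B = 37/125 kN, M_B = -38/125 kN·m

Load 1 — point force P=2 kN at a=24/5 m (b=L-a=16/5):
  R_A = Pb²(3a+b)/L³ = 2·(16/5)²·(3·(24/5)+(16/5))/8³ = 88/125 kN
  M_A = Pab²/L² = 2·(24/5)·(16/5)²/8² = 192/125 kN·m
  R_B = Pa²(a+3b)/L³ = 2·(24/5)²·((24/5)+3·(16/5))/8³ = 162/125 kN
  M_B = -Pa²b/L² = -2·(24/5)²·(16/5)/8² = -288/125 kN·m
Load 2 — applied couple M₀=6 kN·m at a=8/3 m (b=L-a=16/3):
  R_A = 6M₀ab/L³ = 6·6·(8/3)·(16/3)/8³ = 1 kN
  M_A = M₀b(2a-b)/L² = 6·(16/3)·(2·(8/3)-(16/3))/8² = 0 kN·m
  R_B = -6M₀ab/L³ = -6·6·(8/3)·(16/3)/8³ = -1 kN
  M_B = M₀a(2b-a)/L² = 6·(8/3)·(2·(16/3)-(8/3))/8² = 2 kN·m
Superposition: R_A = 213/125 kN, M_A = 192/125 kN·m, R_B = 37/125 kN, M_B = -38/125 kN·m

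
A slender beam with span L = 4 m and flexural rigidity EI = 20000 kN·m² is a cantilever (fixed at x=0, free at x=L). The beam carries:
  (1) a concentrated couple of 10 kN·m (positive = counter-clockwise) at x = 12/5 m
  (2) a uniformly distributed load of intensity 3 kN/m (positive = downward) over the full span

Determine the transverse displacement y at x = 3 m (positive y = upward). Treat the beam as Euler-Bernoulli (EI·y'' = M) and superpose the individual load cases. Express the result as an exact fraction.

Load 1 — applied couple M₀=10 kN·m at a=12/5 m (b=L-a=8/5):
  y_1 = M₀a(2x-a)/(2EI)  [x>a] = 10·(12/5)·(2·3-(12/5))/(2·20000) = 27/12500 m
Load 2 — uniform load w=3 kN/m over full span:
  y_2 = -wx²(x²-4Lx+6L²)/(24EI) = -3·3²·(3²-4·4·3+6·4²)/(24·20000) = -513/160000 m
Superposition: y = Σ y_i = -837/800000 m ≈ -0.001046 m

y(3) = -837/800000 m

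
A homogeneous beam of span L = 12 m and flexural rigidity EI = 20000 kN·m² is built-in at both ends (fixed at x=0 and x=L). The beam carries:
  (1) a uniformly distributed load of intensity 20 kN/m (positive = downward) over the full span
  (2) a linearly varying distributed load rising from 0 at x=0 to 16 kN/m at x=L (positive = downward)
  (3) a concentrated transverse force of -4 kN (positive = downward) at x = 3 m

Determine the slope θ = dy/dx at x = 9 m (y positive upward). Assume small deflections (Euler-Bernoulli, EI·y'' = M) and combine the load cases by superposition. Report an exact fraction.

Load 1 — uniform load w=20 kN/m over full span:
  θ_1 = -wx(L-x)(L-2x)/(12EI) = -20·9·(12-9)·(12-2·9)/(12·20000) = 27/2000 rad
Load 2 — triangular load w₀=16 kN/m (0→w₀ over full span):
  θ_2 = -w₀(2x(L-x)(L-2x)(x+2L)+x²(L-x)²)/(120LEI) = -16·(2·9·(12-9)·(12-2·9)·(9+2·12)+9²·(12-9)²)/(120·12·20000) = 1107/200000 rad
Load 3 — point force P=-4 kN at a=3 m (b=L-a=9):
  θ_3 = Pa²(L-x)(2bL-(3b+a)(L-x))/(2L³EI)  [x>a] = (-4)·3²·(12-9)·(2·9·12-(3·9+3)·(12-9))/(2·12³·20000) = -63/320000 rad
Superposition: θ = Σ θ_i = 30141/1600000 rad ≈ 0.018838 rad

θ(9) = 30141/1600000 rad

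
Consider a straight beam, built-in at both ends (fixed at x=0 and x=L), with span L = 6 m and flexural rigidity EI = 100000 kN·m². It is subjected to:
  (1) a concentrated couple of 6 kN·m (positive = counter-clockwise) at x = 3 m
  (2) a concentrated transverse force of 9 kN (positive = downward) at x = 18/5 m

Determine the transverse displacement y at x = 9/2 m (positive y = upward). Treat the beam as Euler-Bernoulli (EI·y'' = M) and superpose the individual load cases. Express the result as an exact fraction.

y(9/2) = -3699/80000000 m

Load 1 — applied couple M₀=6 kN·m at a=3 m (b=L-a=3):
  y_1 = (R_Ax³/6 - M_Ax²/2 - M₀(x-a)²/2)/EI  [x>a] with R_A=3/2, M_A=3/2 = ((3/2)·(9/2)³/6 - (3/2)·(9/2)²/2 - 6·((9/2)-3)²/2)/100000 = 27/3200000 m
Load 2 — point force P=9 kN at a=18/5 m (b=L-a=12/5):
  y_2 = -Pa²(L-x)²(3bL-(3b+a)(L-x))/(6L³EI)  [x>a] = -9·(18/5)²·(6-(9/2))²·(3·(12/5)·6-(3·(12/5)+(18/5))·(6-(9/2)))/(6·6³·100000) = -2187/40000000 m
Superposition: y = Σ y_i = -3699/80000000 m ≈ -0.000046 m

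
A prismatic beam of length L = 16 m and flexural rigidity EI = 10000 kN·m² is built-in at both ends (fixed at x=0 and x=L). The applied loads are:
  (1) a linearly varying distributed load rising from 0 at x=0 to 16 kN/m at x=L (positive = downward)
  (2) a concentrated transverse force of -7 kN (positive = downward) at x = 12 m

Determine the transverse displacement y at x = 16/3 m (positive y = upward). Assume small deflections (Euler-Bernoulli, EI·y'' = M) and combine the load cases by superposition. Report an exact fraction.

Load 1 — triangular load w₀=16 kN/m (0→w₀ over full span):
  y_1 = -w₀x²(L-x)²(x+2L)/(120LEI) = -16·(16/3)²·(16-(16/3))²·((16/3)+2·16)/(120·16·10000) = -229376/2278125 m
Load 2 — point force P=-7 kN at a=12 m (b=L-a=4):
  y_2 = -Pb²x²(3aL-(3a+b)x)/(6L³EI)  [x≤a] = -(-7)·4²·(16/3)²·(3·12·16-(3·12+4)·(16/3))/(6·16³·10000) = 238/50625 m
Superposition: y = Σ y_i = -218666/2278125 m ≈ -0.095985 m

y(16/3) = -218666/2278125 m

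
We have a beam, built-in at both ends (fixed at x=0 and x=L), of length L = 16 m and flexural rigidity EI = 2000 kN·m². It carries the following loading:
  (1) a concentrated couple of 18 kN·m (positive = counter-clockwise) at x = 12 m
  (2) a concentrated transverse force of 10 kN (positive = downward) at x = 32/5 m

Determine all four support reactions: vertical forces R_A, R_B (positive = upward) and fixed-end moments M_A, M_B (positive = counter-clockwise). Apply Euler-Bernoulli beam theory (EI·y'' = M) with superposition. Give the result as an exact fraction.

R_A = 12393/1600 kN, M_A = 5733/200 kN·m, R_B = 3607/1600 kN, M_B = -3747/200 kN·m

Load 1 — applied couple M₀=18 kN·m at a=12 m (b=L-a=4):
  R_A = 6M₀ab/L³ = 6·18·12·4/16³ = 81/64 kN
  M_A = M₀b(2a-b)/L² = 18·4·(2·12-4)/16² = 45/8 kN·m
  R_B = -6M₀ab/L³ = -6·18·12·4/16³ = -81/64 kN
  M_B = M₀a(2b-a)/L² = 18·12·(2·4-12)/16² = -27/8 kN·m
Load 2 — point force P=10 kN at a=32/5 m (b=L-a=48/5):
  R_A = Pb²(3a+b)/L³ = 10·(48/5)²·(3·(32/5)+(48/5))/16³ = 162/25 kN
  M_A = Pab²/L² = 10·(32/5)·(48/5)²/16² = 576/25 kN·m
  R_B = Pa²(a+3b)/L³ = 10·(32/5)²·((32/5)+3·(48/5))/16³ = 88/25 kN
  M_B = -Pa²b/L² = -10·(32/5)²·(48/5)/16² = -384/25 kN·m
Superposition: R_A = 12393/1600 kN, M_A = 5733/200 kN·m, R_B = 3607/1600 kN, M_B = -3747/200 kN·m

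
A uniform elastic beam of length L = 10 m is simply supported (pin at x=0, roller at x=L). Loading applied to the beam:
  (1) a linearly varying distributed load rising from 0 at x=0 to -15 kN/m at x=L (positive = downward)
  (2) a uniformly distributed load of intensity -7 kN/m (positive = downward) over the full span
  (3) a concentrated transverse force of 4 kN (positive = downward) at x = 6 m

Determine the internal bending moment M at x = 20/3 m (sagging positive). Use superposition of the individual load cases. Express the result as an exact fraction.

M(20/3) = -4384/27 kN·m

Load 1 — triangular load w₀=-15 kN/m (0→w₀ over full span):
  M_1 = w₀Lx/6 - w₀x³/(6L) = (-15)·10·(20/3)/6 - (-15)·(20/3)³/(6·10) = -2500/27 kN·m
Load 2 — uniform load w=-7 kN/m over full span:
  M_2 = wx(L-x)/2 = (-7)·(20/3)·(10-(20/3))/2 = -700/9 kN·m
Load 3 — point force P=4 kN at a=6 m (b=L-a=4):
  M_3 = Pa(L-x)/L  [x>a] = 4·6·(10-(20/3))/10 = 8 kN·m
Superposition: M = Σ M_i = -4384/27 kN·m ≈ -162.370370 kN·m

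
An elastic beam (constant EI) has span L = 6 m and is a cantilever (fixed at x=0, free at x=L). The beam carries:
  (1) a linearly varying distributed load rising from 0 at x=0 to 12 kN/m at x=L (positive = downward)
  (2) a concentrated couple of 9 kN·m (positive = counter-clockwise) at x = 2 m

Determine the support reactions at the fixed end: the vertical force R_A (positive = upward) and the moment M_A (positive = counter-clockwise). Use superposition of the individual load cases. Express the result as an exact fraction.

R_A = 36 kN, M_A = 135 kN·m

Load 1 — triangular load w₀=12 kN/m (0→w₀ over full span):
  R_A = w₀L/2 = 12·6/2 = 36 kN
  M_A = w₀L²/3 = 12·6²/3 = 144 kN·m
Load 2 — applied couple M₀=9 kN·m at a=2 m (b=L-a=4):
  R_A = 0 kN
  M_A = -M₀ = -9 kN·m
Superposition: R_A = 36 kN, M_A = 135 kN·m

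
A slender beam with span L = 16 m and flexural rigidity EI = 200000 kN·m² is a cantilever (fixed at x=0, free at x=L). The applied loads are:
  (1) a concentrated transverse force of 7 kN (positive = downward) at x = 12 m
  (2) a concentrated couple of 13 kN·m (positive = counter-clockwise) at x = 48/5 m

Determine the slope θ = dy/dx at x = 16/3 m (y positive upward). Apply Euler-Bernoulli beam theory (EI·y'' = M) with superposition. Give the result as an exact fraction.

θ(16/3) = -157/112500 rad

Load 1 — point force P=7 kN at a=12 m (b=L-a=4):
  θ_1 = -Px(2a-x)/(2EI)  [x≤a] = -7·(16/3)·(2·12-(16/3))/(2·200000) = -49/28125 rad
Load 2 — applied couple M₀=13 kN·m at a=48/5 m (b=L-a=32/5):
  θ_2 = M₀x/EI  [x≤a] = 13·(16/3)/200000 = 13/37500 rad
Superposition: θ = Σ θ_i = -157/112500 rad ≈ -0.001396 rad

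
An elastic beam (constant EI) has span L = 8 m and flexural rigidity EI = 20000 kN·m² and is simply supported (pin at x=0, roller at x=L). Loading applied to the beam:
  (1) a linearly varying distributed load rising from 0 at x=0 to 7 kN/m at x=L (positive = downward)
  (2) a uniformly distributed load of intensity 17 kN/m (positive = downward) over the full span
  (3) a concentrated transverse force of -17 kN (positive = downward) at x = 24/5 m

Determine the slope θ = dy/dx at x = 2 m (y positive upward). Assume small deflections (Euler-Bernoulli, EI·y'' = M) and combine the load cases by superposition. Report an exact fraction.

θ(2) = -1141249/90000000 rad

Load 1 — triangular load w₀=7 kN/m (0→w₀ over full span):
  θ_1 = -w₀(7L⁴-30L²x²+15x⁴)/(360LEI) = -7·(7·8⁴-30·8²·2²+15·2⁴)/(360·8·20000) = -9289/3600000 rad
Load 2 — uniform load w=17 kN/m over full span:
  θ_2 = -w(L³-6Lx²+4x³)/(24EI) = -17·(8³-6·8·2²+4·2³)/(24·20000) = -187/15000 rad
Load 3 — point force P=-17 kN at a=24/5 m (b=L-a=16/5):
  θ_3 = -Pb(L²-b²-3x²)/(6LEI)  [x≤a] = -(-17)·(16/5)·(8²-(16/5)²-3·2²)/(6·8·20000) = 1479/625000 rad
Superposition: θ = Σ θ_i = -1141249/90000000 rad ≈ -0.012681 rad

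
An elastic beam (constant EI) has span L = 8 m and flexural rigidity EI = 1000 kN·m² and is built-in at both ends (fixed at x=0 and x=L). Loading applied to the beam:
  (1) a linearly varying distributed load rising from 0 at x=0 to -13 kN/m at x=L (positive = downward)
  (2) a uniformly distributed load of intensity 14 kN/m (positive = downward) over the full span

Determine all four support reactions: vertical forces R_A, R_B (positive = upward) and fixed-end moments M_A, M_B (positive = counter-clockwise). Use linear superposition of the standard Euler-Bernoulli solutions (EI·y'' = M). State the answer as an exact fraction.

Load 1 — triangular load w₀=-13 kN/m (0→w₀ over full span):
  R_A = 3w₀L/20 = 3·(-13)·8/20 = -78/5 kN
  M_A = w₀L²/30 = (-13)·8²/30 = -416/15 kN·m
  R_B = 7w₀L/20 = 7·(-13)·8/20 = -182/5 kN
  M_B = -w₀L²/20 = -(-13)·8²/20 = 208/5 kN·m
Load 2 — uniform load w=14 kN/m over full span:
  R_A = wL/2 = 14·8/2 = 56 kN
  M_A = wL²/12 = 14·8²/12 = 224/3 kN·m
  R_B = wL/2 = 14·8/2 = 56 kN
  M_B = -wL²/12 = -14·8²/12 = -224/3 kN·m
Superposition: R_A = 202/5 kN, M_A = 704/15 kN·m, R_B = 98/5 kN, M_B = -496/15 kN·m

R_A = 202/5 kN, M_A = 704/15 kN·m, R_B = 98/5 kN, M_B = -496/15 kN·m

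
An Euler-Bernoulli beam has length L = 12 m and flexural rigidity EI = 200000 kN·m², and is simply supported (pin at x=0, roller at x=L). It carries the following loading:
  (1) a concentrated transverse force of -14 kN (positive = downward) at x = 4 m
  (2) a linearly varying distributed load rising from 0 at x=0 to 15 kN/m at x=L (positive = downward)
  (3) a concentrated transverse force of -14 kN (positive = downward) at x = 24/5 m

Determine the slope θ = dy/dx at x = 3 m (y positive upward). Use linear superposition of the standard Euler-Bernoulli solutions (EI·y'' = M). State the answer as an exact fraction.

Load 1 — point force P=-14 kN at a=4 m (b=L-a=8):
  θ_1 = -Pb(L²-b²-3x²)/(6LEI)  [x≤a] = -(-14)·8·(12²-8²-3·3²)/(6·12·200000) = 371/900000 rad
Load 2 — triangular load w₀=15 kN/m (0→w₀ over full span):
  θ_2 = -w₀(7L⁴-30L²x²+15x⁴)/(360LEI) = -15·(7·12⁴-30·12²·3²+15·3⁴)/(360·12·200000) = -11943/6400000 rad
Load 3 — point force P=-14 kN at a=24/5 m (b=L-a=36/5):
  θ_3 = -Pb(L²-b²-3x²)/(6LEI)  [x≤a] = -(-14)·(36/5)·(12²-(36/5)²-3·3²)/(6·12·200000) = 11403/25000000 rad
Superposition: θ = Σ θ_i = -7183811/7200000000 rad ≈ -0.000998 rad

θ(3) = -7183811/7200000000 rad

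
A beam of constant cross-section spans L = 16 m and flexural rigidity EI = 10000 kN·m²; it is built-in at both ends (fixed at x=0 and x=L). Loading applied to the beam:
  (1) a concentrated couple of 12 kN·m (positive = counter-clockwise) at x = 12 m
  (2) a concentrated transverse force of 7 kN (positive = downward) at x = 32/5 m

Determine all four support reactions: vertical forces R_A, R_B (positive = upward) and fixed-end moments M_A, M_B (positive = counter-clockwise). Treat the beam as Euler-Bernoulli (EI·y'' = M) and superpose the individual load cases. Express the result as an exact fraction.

Load 1 — applied couple M₀=12 kN·m at a=12 m (b=L-a=4):
  R_A = 6M₀ab/L³ = 6·12·12·4/16³ = 27/32 kN
  M_A = M₀b(2a-b)/L² = 12·4·(2·12-4)/16² = 15/4 kN·m
  R_B = -6M₀ab/L³ = -6·12·12·4/16³ = -27/32 kN
  M_B = M₀a(2b-a)/L² = 12·12·(2·4-12)/16² = -9/4 kN·m
Load 2 — point force P=7 kN at a=32/5 m (b=L-a=48/5):
  R_A = Pb²(3a+b)/L³ = 7·(48/5)²·(3·(32/5)+(48/5))/16³ = 567/125 kN
  M_A = Pab²/L² = 7·(32/5)·(48/5)²/16² = 2016/125 kN·m
  R_B = Pa²(a+3b)/L³ = 7·(32/5)²·((32/5)+3·(48/5))/16³ = 308/125 kN
  M_B = -Pa²b/L² = -7·(32/5)²·(48/5)/16² = -1344/125 kN·m
Superposition: R_A = 21519/4000 kN, M_A = 9939/500 kN·m, R_B = 6481/4000 kN, M_B = -6501/500 kN·m

R_A = 21519/4000 kN, M_A = 9939/500 kN·m, R_B = 6481/4000 kN, M_B = -6501/500 kN·m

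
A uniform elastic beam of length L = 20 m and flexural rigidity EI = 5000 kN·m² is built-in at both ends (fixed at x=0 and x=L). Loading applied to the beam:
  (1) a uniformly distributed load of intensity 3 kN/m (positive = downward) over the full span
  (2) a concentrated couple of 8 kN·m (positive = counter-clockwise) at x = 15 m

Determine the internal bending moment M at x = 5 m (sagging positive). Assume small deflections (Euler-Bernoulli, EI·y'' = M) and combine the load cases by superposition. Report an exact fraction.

Load 1 — uniform load w=3 kN/m over full span:
  M_1 = wLx/2 - wL²/12 - wx²/2 = 3·20·5/2 - 3·20²/12 - 3·5²/2 = 25/2 kN·m
Load 2 — applied couple M₀=8 kN·m at a=15 m (b=L-a=5):
  M_2 = R_Ax - M_A  [x≤a] with R_A=9/20, M_A=5/2 = (9/20)·5 - (5/2) = -1/4 kN·m
Superposition: M = Σ M_i = 49/4 kN·m ≈ 12.250000 kN·m

M(5) = 49/4 kN·m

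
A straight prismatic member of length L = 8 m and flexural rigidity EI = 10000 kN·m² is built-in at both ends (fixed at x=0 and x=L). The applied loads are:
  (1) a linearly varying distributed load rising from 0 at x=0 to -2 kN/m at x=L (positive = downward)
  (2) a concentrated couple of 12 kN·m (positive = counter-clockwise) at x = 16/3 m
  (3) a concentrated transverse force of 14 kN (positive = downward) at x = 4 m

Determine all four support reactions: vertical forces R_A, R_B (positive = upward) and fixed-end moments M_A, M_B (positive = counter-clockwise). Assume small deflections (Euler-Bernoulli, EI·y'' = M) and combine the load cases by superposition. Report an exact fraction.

Load 1 — triangular load w₀=-2 kN/m (0→w₀ over full span):
  R_A = 3w₀L/20 = 3·(-2)·8/20 = -12/5 kN
  M_A = w₀L²/30 = (-2)·8²/30 = -64/15 kN·m
  R_B = 7w₀L/20 = 7·(-2)·8/20 = -28/5 kN
  M_B = -w₀L²/20 = -(-2)·8²/20 = 32/5 kN·m
Load 2 — applied couple M₀=12 kN·m at a=16/3 m (b=L-a=8/3):
  R_A = 6M₀ab/L³ = 6·12·(16/3)·(8/3)/8³ = 2 kN
  M_A = M₀b(2a-b)/L² = 12·(8/3)·(2·(16/3)-(8/3))/8² = 4 kN·m
  R_B = -6M₀ab/L³ = -6·12·(16/3)·(8/3)/8³ = -2 kN
  M_B = M₀a(2b-a)/L² = 12·(16/3)·(2·(8/3)-(16/3))/8² = 0 kN·m
Load 3 — point force P=14 kN at a=4 m (b=L-a=4):
  R_A = Pb²(3a+b)/L³ = 14·4²·(3·4+4)/8³ = 7 kN
  M_A = Pab²/L² = 14·4·4²/8² = 14 kN·m
  R_B = Pa²(a+3b)/L³ = 14·4²·(4+3·4)/8³ = 7 kN
  M_B = -Pa²b/L² = -14·4²·4/8² = -14 kN·m
Superposition: R_A = 33/5 kN, M_A = 206/15 kN·m, R_B = -3/5 kN, M_B = -38/5 kN·m

R_A = 33/5 kN, M_A = 206/15 kN·m, R_B = -3/5 kN, M_B = -38/5 kN·m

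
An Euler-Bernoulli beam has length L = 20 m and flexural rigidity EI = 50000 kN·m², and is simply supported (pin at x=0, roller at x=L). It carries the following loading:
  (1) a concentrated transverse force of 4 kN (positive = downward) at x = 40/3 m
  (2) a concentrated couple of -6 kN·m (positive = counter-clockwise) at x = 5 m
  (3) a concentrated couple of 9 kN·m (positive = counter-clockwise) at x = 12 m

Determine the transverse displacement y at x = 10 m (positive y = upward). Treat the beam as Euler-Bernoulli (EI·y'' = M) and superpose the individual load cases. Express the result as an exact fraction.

Load 1 — point force P=4 kN at a=40/3 m (b=L-a=20/3):
  y_1 = -Pbx(L²-b²-x²)/(6LEI)  [x≤a] = -4·(20/3)·10·(20²-(20/3)²-10²)/(6·20·50000) = -23/2025 m
Load 2 — applied couple M₀=-6 kN·m at a=5 m (b=L-a=15):
  y_2 = (M₀x³/(6L)-M₀(x-a)²/2+C₁x)/EI  [x>a] with C₁=M₀(3b²-L²)/(6L)=-55/4 = ((-6)·10³/(6·20)-(-6)·(10-5)²/2+(-55/4)·10)/50000 = -9/4000 m
Load 3 — applied couple M₀=9 kN·m at a=12 m (b=L-a=8):
  y_3 = (M₀x³/(6L)+C₁x)/EI  [x≤a] with C₁=M₀(3b²-L²)/(6L)=-78/5 = (9·10³/(6·20)+(-78/5)·10)/50000 = -81/50000 m
Superposition: y = Σ y_i = -123347/8100000 m ≈ -0.015228 m

y(10) = -123347/8100000 m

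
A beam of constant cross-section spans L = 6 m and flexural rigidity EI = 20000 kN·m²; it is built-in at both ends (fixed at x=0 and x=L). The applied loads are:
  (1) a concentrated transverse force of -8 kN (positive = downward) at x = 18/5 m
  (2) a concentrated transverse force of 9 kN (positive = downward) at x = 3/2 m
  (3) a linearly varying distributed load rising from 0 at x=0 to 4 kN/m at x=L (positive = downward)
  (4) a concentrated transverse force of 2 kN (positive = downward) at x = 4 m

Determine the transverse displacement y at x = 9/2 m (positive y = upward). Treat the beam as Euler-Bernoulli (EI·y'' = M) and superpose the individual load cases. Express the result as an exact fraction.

y(9/2) = -97531/768000000 m

Load 1 — point force P=-8 kN at a=18/5 m (b=L-a=12/5):
  y_1 = -Pa²(L-x)²(3bL-(3b+a)(L-x))/(6L³EI)  [x>a] = -(-8)·(18/5)²·(6-(9/2))²·(3·(12/5)·6-(3·(12/5)+(18/5))·(6-(9/2)))/(6·6³·20000) = 243/1000000 m
Load 2 — point force P=9 kN at a=3/2 m (b=L-a=9/2):
  y_2 = -Pa²(L-x)²(3bL-(3b+a)(L-x))/(6L³EI)  [x>a] = -9·(3/2)²·(6-(9/2))²·(3·(9/2)·6-(3·(9/2)+(3/2))·(6-(9/2)))/(6·6³·20000) = -1053/10240000 m
Load 3 — triangular load w₀=4 kN/m (0→w₀ over full span):
  y_3 = -w₀x²(L-x)²(x+2L)/(120LEI) = -4·(9/2)²·(6-(9/2))²·((9/2)+2·6)/(120·6·20000) = -2673/12800000 m
Load 4 — point force P=2 kN at a=4 m (b=L-a=2):
  y_4 = -Pa²(L-x)²(3bL-(3b+a)(L-x))/(6L³EI)  [x>a] = -2·4²·(6-(9/2))²·(3·2·6-(3·2+4)·(6-(9/2)))/(6·6³·20000) = -7/120000 m
Superposition: y = Σ y_i = -97531/768000000 m ≈ -0.000127 m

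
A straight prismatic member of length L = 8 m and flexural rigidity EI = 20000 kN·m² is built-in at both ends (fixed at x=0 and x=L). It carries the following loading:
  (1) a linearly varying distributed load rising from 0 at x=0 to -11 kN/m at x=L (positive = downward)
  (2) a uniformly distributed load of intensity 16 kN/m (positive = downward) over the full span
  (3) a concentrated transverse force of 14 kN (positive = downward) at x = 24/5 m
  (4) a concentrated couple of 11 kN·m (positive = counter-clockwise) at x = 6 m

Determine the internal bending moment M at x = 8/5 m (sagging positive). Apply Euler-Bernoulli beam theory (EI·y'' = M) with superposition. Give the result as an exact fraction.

M(8/5) = -39577/10000 kN·m

Load 1 — triangular load w₀=-11 kN/m (0→w₀ over full span):
  M_1 = 3w₀Lx/20 - w₀L²/30 - w₀x³/(6L) = 3·(-11)·8·(8/5)/20 - (-11)·8²/30 - (-11)·(8/5)³/(6·8) = 1232/375 kN·m
Load 2 — uniform load w=16 kN/m over full span:
  M_2 = wLx/2 - wL²/12 - wx²/2 = 16·8·(8/5)/2 - 16·8²/12 - 16·(8/5)²/2 = -256/75 kN·m
Load 3 — point force P=14 kN at a=24/5 m (b=L-a=16/5):
  M_3 = Pb²(3a+b)x/L³ - Pab²/L²  [x≤a] = 14·(16/5)²·(3·(24/5)+(16/5))·(8/5)/8³ - 14·(24/5)·(16/5)²/8² = -1792/625 kN·m
Load 4 — applied couple M₀=11 kN·m at a=6 m (b=L-a=2):
  M_4 = R_Ax - M_A  [x≤a] with R_A=99/64, M_A=55/16 = (99/64)·(8/5) - (55/16) = -77/80 kN·m
Superposition: M = Σ M_i = -39577/10000 kN·m ≈ -3.957700 kN·m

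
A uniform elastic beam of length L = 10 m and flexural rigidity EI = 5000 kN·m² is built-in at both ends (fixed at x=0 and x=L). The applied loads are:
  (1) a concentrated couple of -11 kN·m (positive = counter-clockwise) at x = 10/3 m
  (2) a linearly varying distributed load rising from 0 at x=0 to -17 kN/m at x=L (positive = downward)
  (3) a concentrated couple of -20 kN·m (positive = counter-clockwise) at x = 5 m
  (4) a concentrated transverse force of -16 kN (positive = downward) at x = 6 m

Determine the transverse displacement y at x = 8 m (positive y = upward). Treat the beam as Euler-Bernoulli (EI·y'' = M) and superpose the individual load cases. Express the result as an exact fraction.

y(8) = 17216/703125 m

Load 1 — applied couple M₀=-11 kN·m at a=10/3 m (b=L-a=20/3):
  y_1 = (R_Ax³/6 - M_Ax²/2 - M₀(x-a)²/2)/EI  [x>a] with R_A=-22/15, M_A=0 = ((-22/15)·8³/6 - 0·8²/2 - (-11)·(8-(10/3))²/2)/5000 = -121/112500 m
Load 2 — triangular load w₀=-17 kN/m (0→w₀ over full span):
  y_2 = -w₀x²(L-x)²(x+2L)/(120LEI) = -(-17)·8²·(10-8)²·(8+2·10)/(120·10·5000) = 952/46875 m
Load 3 — applied couple M₀=-20 kN·m at a=5 m (b=L-a=5):
  y_3 = (R_Ax³/6 - M_Ax²/2 - M₀(x-a)²/2)/EI  [x>a] with R_A=-3, M_A=-5 = ((-3)·8³/6 - (-5)·8²/2 - (-20)·(8-5)²/2)/5000 = -3/2500 m
Load 4 — point force P=-16 kN at a=6 m (b=L-a=4):
  y_4 = -Pa²(L-x)²(3bL-(3b+a)(L-x))/(6L³EI)  [x>a] = -(-16)·6²·(10-8)²·(3·4·10-(3·4+6)·(10-8))/(6·10³·5000) = 504/78125 m
Superposition: y = Σ y_i = 17216/703125 m ≈ 0.024485 m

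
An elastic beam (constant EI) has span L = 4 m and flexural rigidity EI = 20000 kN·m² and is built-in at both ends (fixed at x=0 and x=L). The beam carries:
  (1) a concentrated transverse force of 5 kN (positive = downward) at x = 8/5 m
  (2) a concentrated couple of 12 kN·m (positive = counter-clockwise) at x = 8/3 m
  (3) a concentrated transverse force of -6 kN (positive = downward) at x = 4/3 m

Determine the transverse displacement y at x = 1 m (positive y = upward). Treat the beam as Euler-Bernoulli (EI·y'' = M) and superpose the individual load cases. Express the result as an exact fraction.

Load 1 — point force P=5 kN at a=8/5 m (b=L-a=12/5):
  y_1 = -Pb²x²(3aL-(3a+b)x)/(6L³EI)  [x≤a] = -5·(12/5)²·1²·(3·(8/5)·4-(3·(8/5)+(12/5))·1)/(6·4³·20000) = -9/200000 m
Load 2 — applied couple M₀=12 kN·m at a=8/3 m (b=L-a=4/3):
  y_2 = (R_Ax³/6 - M_Ax²/2)/EI  [x≤a] with R_A=4, M_A=4 = (4·1³/6 - 4·1²/2)/20000 = -1/15000 m
Load 3 — point force P=-6 kN at a=4/3 m (b=L-a=8/3):
  y_3 = -Pb²x²(3aL-(3a+b)x)/(6L³EI)  [x≤a] = -(-6)·(8/3)²·1²·(3·(4/3)·4-(3·(4/3)+(8/3))·1)/(6·4³·20000) = 7/135000 m
Superposition: y = Σ y_i = -323/5400000 m ≈ -0.000060 m

y(1) = -323/5400000 m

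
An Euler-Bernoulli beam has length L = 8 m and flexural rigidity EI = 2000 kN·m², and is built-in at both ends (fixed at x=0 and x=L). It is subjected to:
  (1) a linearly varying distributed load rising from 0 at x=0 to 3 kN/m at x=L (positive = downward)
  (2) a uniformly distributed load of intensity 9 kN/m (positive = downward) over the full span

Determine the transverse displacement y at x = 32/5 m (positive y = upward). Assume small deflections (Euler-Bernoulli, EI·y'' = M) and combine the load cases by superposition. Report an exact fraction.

Load 1 — triangular load w₀=3 kN/m (0→w₀ over full span):
  y_1 = -w₀x²(L-x)²(x+2L)/(120LEI) = -3·(32/5)²·(8-(32/5))²·((32/5)+2·8)/(120·8·2000) = -7168/1953125 m
Load 2 — uniform load w=9 kN/m over full span:
  y_2 = -wx²(L-x)²/(24EI) = -9·(32/5)²·(8-(32/5))²/(24·2000) = -1536/78125 m
Superposition: y = Σ y_i = -45568/1953125 m ≈ -0.023331 m

y(32/5) = -45568/1953125 m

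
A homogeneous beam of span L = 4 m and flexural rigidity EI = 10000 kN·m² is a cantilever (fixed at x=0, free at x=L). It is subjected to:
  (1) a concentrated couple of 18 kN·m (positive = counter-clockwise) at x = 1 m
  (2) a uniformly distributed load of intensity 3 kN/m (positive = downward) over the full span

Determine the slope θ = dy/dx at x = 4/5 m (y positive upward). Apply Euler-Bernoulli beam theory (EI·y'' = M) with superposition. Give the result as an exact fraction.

Load 1 — applied couple M₀=18 kN·m at a=1 m (b=L-a=3):
  θ_1 = M₀x/EI  [x≤a] = 18·(4/5)/10000 = 9/6250 rad
Load 2 — uniform load w=3 kN/m over full span:
  θ_2 = -wx(x²-3Lx+3L²)/(6EI) = -3·(4/5)·((4/5)²-3·4·(4/5)+3·4²)/(6·10000) = -122/78125 rad
Superposition: θ = Σ θ_i = -19/156250 rad ≈ -0.000122 rad

θ(4/5) = -19/156250 rad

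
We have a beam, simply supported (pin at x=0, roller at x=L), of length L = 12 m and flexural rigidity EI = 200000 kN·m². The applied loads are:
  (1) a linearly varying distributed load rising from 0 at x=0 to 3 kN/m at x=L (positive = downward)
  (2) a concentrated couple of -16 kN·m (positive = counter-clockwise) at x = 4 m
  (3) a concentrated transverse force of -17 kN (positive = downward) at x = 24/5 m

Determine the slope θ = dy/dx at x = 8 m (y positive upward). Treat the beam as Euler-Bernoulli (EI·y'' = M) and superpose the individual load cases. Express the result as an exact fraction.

Load 1 — triangular load w₀=3 kN/m (0→w₀ over full span):
  θ_1 = -w₀(7L⁴-30L²x²+15x⁴)/(360LEI) = -3·(7·12⁴-30·12²·8²+15·8⁴)/(360·12·200000) = 91/375000 rad
Load 2 — applied couple M₀=-16 kN·m at a=4 m (b=L-a=8):
  θ_2 = (M₀x²/(2L)-M₀(x-a)+C₁)/EI  [x>a] with C₁=M₀(3b²-L²)/(6L)=-32/3 = ((-16)·8²/(2·12)-(-16)·(8-4)+(-32/3))/200000 = 1/18750 rad
Load 3 — point force P=-17 kN at a=24/5 m (b=L-a=36/5):
  θ_3 = -Pa(2L²-6Lx+3x²+a²)/(6LEI)  [x>a] = -(-17)·(24/5)·(2·12²-6·12·8+3·8²+(24/5)²)/(6·12·200000) = -323/781250 rad
Superposition: θ = Σ θ_i = -367/3125000 rad ≈ -0.000117 rad

θ(8) = -367/3125000 rad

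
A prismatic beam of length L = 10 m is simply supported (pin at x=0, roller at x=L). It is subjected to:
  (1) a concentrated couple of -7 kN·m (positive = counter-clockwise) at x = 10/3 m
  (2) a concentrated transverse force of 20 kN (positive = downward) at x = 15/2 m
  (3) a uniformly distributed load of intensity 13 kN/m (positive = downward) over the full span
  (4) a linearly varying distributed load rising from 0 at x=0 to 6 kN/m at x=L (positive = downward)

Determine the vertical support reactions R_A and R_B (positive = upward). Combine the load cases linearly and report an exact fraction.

R_A = 793/10 kN, R_B = 1007/10 kN

Load 1 — applied couple M₀=-7 kN·m at a=10/3 m (b=L-a=20/3):
  R_A = M₀/L = (-7)/10 = -7/10 kN
  R_B = -M₀/L = -(-7)/10 = 7/10 kN
Load 2 — point force P=20 kN at a=15/2 m (b=L-a=5/2):
  R_A = Pb/L = 20·(5/2)/10 = 5 kN
  R_B = Pa/L = 20·(15/2)/10 = 15 kN
Load 3 — uniform load w=13 kN/m over full span:
  R_A = wL/2 = 13·10/2 = 65 kN
  R_B = wL/2 = 13·10/2 = 65 kN
Load 4 — triangular load w₀=6 kN/m (0→w₀ over full span):
  R_A = w₀L/6 = 6·10/6 = 10 kN
  R_B = w₀L/3 = 6·10/3 = 20 kN
Superposition: R_A = 793/10 kN, R_B = 1007/10 kN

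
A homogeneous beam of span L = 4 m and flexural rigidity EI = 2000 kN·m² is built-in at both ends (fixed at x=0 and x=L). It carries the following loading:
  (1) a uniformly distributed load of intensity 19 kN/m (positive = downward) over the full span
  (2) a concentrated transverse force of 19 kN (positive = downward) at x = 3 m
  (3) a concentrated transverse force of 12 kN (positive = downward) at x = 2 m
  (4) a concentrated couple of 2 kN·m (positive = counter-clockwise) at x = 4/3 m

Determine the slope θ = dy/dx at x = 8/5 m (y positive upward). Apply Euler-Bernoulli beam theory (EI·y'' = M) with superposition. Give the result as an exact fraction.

Load 1 — uniform load w=19 kN/m over full span:
  θ_1 = -wx(L-x)(L-2x)/(12EI) = -19·(8/5)·(4-(8/5))·(4-2·(8/5))/(12·2000) = -38/15625 rad
Load 2 — point force P=19 kN at a=3 m (b=L-a=1):
  θ_2 = -Pb²x(2aL-(3a+b)x)/(2L³EI)  [x≤a] = -19·1²·(8/5)·(2·3·4-(3·3+1)·(8/5))/(2·4³·2000) = -19/20000 rad
Load 3 — point force P=12 kN at a=2 m (b=L-a=2):
  θ_3 = -Pb²x(2aL-(3a+b)x)/(2L³EI)  [x≤a] = -12·2²·(8/5)·(2·2·4-(3·2+2)·(8/5))/(2·4³·2000) = -3/3125 rad
Load 4 — applied couple M₀=2 kN·m at a=4/3 m (b=L-a=8/3):
  θ_4 = (R_Ax²/2 - M_Ax - M₀(x-a))/EI  [x>a] with R_A=2/3, M_A=0 = ((2/3)·(8/5)²/2 - 0·(8/5) - 2·((8/5)-(4/3)))/2000 = 1/6250 rad
Superposition: θ = Σ θ_i = -2091/500000 rad ≈ -0.004182 rad

θ(8/5) = -2091/500000 rad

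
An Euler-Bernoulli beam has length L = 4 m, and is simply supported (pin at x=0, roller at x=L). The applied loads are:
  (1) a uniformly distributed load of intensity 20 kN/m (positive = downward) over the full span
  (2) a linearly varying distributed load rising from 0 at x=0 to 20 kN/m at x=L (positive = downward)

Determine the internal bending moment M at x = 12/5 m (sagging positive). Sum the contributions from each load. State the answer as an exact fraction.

M(12/5) = 1472/25 kN·m

Load 1 — uniform load w=20 kN/m over full span:
  M_1 = wx(L-x)/2 = 20·(12/5)·(4-(12/5))/2 = 192/5 kN·m
Load 2 — triangular load w₀=20 kN/m (0→w₀ over full span):
  M_2 = w₀Lx/6 - w₀x³/(6L) = 20·4·(12/5)/6 - 20·(12/5)³/(6·4) = 512/25 kN·m
Superposition: M = Σ M_i = 1472/25 kN·m ≈ 58.880000 kN·m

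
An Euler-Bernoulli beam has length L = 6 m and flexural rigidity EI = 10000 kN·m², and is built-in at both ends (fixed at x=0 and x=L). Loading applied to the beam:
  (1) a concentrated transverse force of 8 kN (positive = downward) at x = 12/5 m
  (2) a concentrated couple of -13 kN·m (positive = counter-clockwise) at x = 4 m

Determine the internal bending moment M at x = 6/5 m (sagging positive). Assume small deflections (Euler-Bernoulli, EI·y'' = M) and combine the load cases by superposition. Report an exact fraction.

Load 1 — point force P=8 kN at a=12/5 m (b=L-a=18/5):
  M_1 = Pb²(3a+b)x/L³ - Pab²/L²  [x≤a] = 8·(18/5)²·(3·(12/5)+(18/5))·(6/5)/6³ - 8·(12/5)·(18/5)²/6² = -432/625 kN·m
Load 2 — applied couple M₀=-13 kN·m at a=4 m (b=L-a=2):
  M_2 = R_Ax - M_A  [x≤a] with R_A=-26/9, M_A=-13/3 = (-26/9)·(6/5) - (-13/3) = 13/15 kN·m
Superposition: M = Σ M_i = 329/1875 kN·m ≈ 0.175467 kN·m

M(6/5) = 329/1875 kN·m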